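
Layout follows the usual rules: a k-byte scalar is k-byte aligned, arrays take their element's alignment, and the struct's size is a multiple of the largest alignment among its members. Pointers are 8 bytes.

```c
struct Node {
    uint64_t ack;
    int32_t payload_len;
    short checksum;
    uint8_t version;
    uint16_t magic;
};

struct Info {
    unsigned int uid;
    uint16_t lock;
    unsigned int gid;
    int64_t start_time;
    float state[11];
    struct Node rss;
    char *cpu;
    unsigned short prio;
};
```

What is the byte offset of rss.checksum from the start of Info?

84

Node: ack at 0 (size 8, align 8) → ends 8; payload_len at 8 (size 4, align 4) → ends 12; checksum at 12 (size 2, align 2) → ends 14; version at 14 (size 1, align 1) → ends 15; pad 1 to align 2 for magic; magic at 16 (size 2, align 2) → ends 18; tail pad 6 to reach multiple of 8; total 24 bytes, alignment 8
uid at 0 (size 4, align 4) → ends 4
lock at 4 (size 2, align 2) → ends 6
pad 2 to align 4 for gid
gid at 8 (size 4, align 4) → ends 12
pad 4 to align 8 for start_time
start_time at 16 (size 8, align 8) → ends 24
state at 24 (size 44, align 4) → ends 68
pad 4 to align 8 for rss
rss at 72 (size 24, align 8) → ends 96
within Node: checksum at 12
72 + 12 = 84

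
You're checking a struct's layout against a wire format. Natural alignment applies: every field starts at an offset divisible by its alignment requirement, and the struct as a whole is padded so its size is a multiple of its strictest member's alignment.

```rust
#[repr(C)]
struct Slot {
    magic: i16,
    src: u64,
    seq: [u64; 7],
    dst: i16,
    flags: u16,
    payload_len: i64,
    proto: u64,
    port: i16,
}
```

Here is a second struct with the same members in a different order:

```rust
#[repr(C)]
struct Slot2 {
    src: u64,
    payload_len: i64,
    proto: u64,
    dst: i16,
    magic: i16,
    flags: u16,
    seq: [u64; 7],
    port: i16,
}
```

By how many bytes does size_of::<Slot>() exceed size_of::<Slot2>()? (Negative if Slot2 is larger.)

magic at 0 (size 2, align 2) → ends 2
pad 6 to align 8 for src
src at 8 (size 8, align 8) → ends 16
seq at 16 (size 56, align 8) → ends 72
dst at 72 (size 2, align 2) → ends 74
flags at 74 (size 2, align 2) → ends 76
pad 4 to align 8 for payload_len
payload_len at 80 (size 8, align 8) → ends 88
proto at 88 (size 8, align 8) → ends 96
port at 96 (size 2, align 2) → ends 98
tail pad 6 to reach multiple of 8
total 104 bytes, alignment 8
— Slot2 —
src at 0 (size 8, align 8) → ends 8
payload_len at 8 (size 8, align 8) → ends 16
proto at 16 (size 8, align 8) → ends 24
dst at 24 (size 2, align 2) → ends 26
magic at 26 (size 2, align 2) → ends 28
flags at 28 (size 2, align 2) → ends 30
pad 2 to align 8 for seq
seq at 32 (size 56, align 8) → ends 88
port at 88 (size 2, align 2) → ends 90
tail pad 6 to reach multiple of 8
total 96 bytes, alignment 8
104 − 96 = 8

8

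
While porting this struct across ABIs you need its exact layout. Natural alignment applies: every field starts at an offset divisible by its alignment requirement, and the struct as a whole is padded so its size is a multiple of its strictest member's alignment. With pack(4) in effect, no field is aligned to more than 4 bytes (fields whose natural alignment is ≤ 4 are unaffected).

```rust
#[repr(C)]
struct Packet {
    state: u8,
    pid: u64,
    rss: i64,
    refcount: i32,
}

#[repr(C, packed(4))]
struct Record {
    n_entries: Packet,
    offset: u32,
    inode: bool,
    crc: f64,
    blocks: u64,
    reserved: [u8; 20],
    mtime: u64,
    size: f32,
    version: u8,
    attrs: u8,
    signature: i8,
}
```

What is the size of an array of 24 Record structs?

Packet: state at 0 (size 1, align 1) → ends 1; pad 7 to align 8 for pid; pid at 8 (size 8, align 8) → ends 16; rss at 16 (size 8, align 8) → ends 24; refcount at 24 (size 4, align 4) → ends 28; tail pad 4 to reach multiple of 8; total 32 bytes, alignment 8
n_entries at 0 (size 32, align 4) → ends 32
offset at 32 (size 4, align 4) → ends 36
inode at 36 (size 1, align 1) → ends 37
pad 3 to align 4 for crc
crc at 40 (size 8, align 4) → ends 48
blocks at 48 (size 8, align 4) → ends 56
reserved at 56 (size 20, align 1) → ends 76
mtime at 76 (size 8, align 4) → ends 84
size at 84 (size 4, align 4) → ends 88
version at 88 (size 1, align 1) → ends 89
attrs at 89 (size 1, align 1) → ends 90
signature at 90 (size 1, align 1) → ends 91
tail pad 1 to reach multiple of 4
total 92 bytes, alignment 4
array of 24: 24 × 92 = 2208

2208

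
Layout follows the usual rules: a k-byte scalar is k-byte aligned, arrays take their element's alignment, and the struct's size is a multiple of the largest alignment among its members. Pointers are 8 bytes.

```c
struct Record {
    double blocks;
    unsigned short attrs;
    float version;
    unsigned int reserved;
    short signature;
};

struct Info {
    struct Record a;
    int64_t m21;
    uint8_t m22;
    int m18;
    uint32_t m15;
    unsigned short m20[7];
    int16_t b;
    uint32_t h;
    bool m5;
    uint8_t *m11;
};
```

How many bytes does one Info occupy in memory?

80

Record: blocks at 0 (size 8, align 8) → ends 8; attrs at 8 (size 2, align 2) → ends 10; pad 2 to align 4 for version; version at 12 (size 4, align 4) → ends 16; reserved at 16 (size 4, align 4) → ends 20; signature at 20 (size 2, align 2) → ends 22; tail pad 2 to reach multiple of 8; total 24 bytes, alignment 8
a at 0 (size 24, align 8) → ends 24
m21 at 24 (size 8, align 8) → ends 32
m22 at 32 (size 1, align 1) → ends 33
pad 3 to align 4 for m18
m18 at 36 (size 4, align 4) → ends 40
m15 at 40 (size 4, align 4) → ends 44
m20 at 44 (size 14, align 2) → ends 58
b at 58 (size 2, align 2) → ends 60
h at 60 (size 4, align 4) → ends 64
m5 at 64 (size 1, align 1) → ends 65
pad 7 to align 8 for m11
m11 at 72 (size 8, align 8) → ends 80
total 80 bytes, alignment 8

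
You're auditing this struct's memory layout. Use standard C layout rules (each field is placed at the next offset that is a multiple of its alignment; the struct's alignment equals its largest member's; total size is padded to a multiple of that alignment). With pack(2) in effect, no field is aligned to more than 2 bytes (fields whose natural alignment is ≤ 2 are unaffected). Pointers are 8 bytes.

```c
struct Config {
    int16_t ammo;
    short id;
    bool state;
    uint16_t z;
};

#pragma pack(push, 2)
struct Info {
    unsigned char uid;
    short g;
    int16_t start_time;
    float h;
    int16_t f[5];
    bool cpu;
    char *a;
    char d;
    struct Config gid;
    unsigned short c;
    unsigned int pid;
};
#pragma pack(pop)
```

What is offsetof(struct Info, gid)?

Config: @0: ammo [2B, align 2] → 2; @2: id [2B, align 2] → 4; @4: state [1B, align 1] → 5; +1 pad (align 2); @6: z [2B, align 2] → 8; size 8, align 2
@0: uid [1B, align 1] → 1
+1 pad (align 2)
@2: g [2B, align 2] → 4
@4: start_time [2B, align 2] → 6
@6: h [4B, align 2] → 10
@10: f [10B, align 2] → 20
@20: cpu [1B, align 1] → 21
+1 pad (align 2)
@22: a [8B, align 2] → 30
@30: d [1B, align 1] → 31
+1 pad (align 2)
@32: gid [8B, align 2] → 40

32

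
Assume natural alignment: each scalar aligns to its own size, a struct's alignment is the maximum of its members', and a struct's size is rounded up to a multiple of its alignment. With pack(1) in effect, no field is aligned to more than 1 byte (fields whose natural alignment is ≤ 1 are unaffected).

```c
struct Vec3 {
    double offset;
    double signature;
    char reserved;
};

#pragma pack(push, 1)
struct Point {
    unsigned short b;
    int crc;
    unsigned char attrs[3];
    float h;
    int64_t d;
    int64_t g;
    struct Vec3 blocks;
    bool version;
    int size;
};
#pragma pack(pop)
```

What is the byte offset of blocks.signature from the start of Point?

Vec3: offset at 0 (size 8, align 8) → ends 8; signature at 8 (size 8, align 8) → ends 16; reserved at 16 (size 1, align 1) → ends 17; tail pad 7 to reach multiple of 8; total 24 bytes, alignment 8
b at 0 (size 2, align 1) → ends 2
crc at 2 (size 4, align 1) → ends 6
attrs at 6 (size 3, align 1) → ends 9
h at 9 (size 4, align 1) → ends 13
d at 13 (size 8, align 1) → ends 21
g at 21 (size 8, align 1) → ends 29
blocks at 29 (size 24, align 1) → ends 53
within Vec3: signature at 8
29 + 8 = 37

37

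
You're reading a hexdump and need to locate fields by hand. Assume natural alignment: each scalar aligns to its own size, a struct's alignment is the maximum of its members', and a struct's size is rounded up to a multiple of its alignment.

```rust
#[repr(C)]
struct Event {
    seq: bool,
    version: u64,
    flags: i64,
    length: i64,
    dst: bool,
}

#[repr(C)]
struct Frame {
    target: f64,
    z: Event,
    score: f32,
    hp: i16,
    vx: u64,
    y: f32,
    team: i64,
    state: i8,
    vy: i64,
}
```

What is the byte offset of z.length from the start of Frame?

Event: @0: seq [1B, align 1] → 1; +7 pad (align 8); @8: version [8B, align 8] → 16; @16: flags [8B, align 8] → 24; @24: length [8B, align 8] → 32; @32: dst [1B, align 1] → 33; +7 tail pad (align 8); size 40, align 8
@0: target [8B, align 8] → 8
@8: z [40B, align 8] → 48
within Event: length at 24
8 + 24 = 32

32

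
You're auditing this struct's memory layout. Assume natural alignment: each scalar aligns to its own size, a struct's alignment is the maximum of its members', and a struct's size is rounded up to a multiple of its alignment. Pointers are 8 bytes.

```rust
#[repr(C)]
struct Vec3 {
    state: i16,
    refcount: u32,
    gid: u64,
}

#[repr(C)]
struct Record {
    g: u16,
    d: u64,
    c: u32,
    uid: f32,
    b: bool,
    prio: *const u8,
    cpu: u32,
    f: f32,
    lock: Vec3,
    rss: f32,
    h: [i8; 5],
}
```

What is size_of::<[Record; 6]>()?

480

Vec3: @0: state [2B, align 2] → 2; +2 pad (align 4); @4: refcount [4B, align 4] → 8; @8: gid [8B, align 8] → 16; size 16, align 8
@0: g [2B, align 2] → 2
+6 pad (align 8)
@8: d [8B, align 8] → 16
@16: c [4B, align 4] → 20
@20: uid [4B, align 4] → 24
@24: b [1B, align 1] → 25
+7 pad (align 8)
@32: prio [8B, align 8] → 40
@40: cpu [4B, align 4] → 44
@44: f [4B, align 4] → 48
@48: lock [16B, align 8] → 64
@64: rss [4B, align 4] → 68
@68: h [5B, align 1] → 73
+7 tail pad (align 8)
size 80, align 8
array of 6: 6 × 80 = 480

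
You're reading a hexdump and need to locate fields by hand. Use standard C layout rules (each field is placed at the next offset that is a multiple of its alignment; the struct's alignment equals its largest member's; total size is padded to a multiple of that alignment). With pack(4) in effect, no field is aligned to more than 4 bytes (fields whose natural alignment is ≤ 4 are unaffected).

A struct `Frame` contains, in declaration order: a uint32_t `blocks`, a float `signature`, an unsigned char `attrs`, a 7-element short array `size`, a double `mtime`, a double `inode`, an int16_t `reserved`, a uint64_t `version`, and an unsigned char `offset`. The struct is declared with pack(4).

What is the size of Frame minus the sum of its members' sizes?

6

blocks at 0 (size 4, align 4) → ends 4
signature at 4 (size 4, align 4) → ends 8
attrs at 8 (size 1, align 1) → ends 9
pad 1 to align 2 for size
size at 10 (size 14, align 2) → ends 24
mtime at 24 (size 8, align 4) → ends 32
inode at 32 (size 8, align 4) → ends 40
reserved at 40 (size 2, align 2) → ends 42
pad 2 to align 4 for version
version at 44 (size 8, align 4) → ends 52
offset at 52 (size 1, align 1) → ends 53
tail pad 3 to reach multiple of 4
total 56 bytes, alignment 4
data bytes 50, size 56 → padding 6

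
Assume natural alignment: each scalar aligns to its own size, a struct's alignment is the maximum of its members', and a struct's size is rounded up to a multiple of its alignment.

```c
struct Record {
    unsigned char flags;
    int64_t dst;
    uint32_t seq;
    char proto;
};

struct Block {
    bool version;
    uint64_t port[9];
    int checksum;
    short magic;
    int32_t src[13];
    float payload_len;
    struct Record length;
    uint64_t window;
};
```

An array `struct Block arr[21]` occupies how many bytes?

3696

Record: 0..1  flags  (1B, 1-aligned); 1..8  -- padding (7B); 8..16  dst  (8B, 8-aligned); 16..20  seq  (4B, 4-aligned); 20..21  proto  (1B, 1-aligned); 21..24  -- tail padding (3B); sizeof = 24, alignof = 8
0..1  version  (1B, 1-aligned)
1..8  -- padding (7B)
8..80  port  (72B, 8-aligned)
80..84  checksum  (4B, 4-aligned)
84..86  magic  (2B, 2-aligned)
86..88  -- padding (2B)
88..140  src  (52B, 4-aligned)
140..144  payload_len  (4B, 4-aligned)
144..168  length  (24B, 8-aligned)
168..176  window  (8B, 8-aligned)
sizeof = 176, alignof = 8
array of 21: 21 × 176 = 3696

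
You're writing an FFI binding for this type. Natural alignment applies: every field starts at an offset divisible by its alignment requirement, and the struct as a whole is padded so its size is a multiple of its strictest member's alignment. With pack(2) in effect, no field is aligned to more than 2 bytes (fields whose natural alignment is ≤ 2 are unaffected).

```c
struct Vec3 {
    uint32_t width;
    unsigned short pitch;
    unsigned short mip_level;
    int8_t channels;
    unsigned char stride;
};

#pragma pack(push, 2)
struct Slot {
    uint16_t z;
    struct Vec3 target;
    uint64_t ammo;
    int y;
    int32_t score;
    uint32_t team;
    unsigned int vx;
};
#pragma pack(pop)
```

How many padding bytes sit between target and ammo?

0

Vec3: 0..4  width  (4B, 4-aligned); 4..6  pitch  (2B, 2-aligned); 6..8  mip_level  (2B, 2-aligned); 8..9  channels  (1B, 1-aligned); 9..10  stride  (1B, 1-aligned); 10..12  -- tail padding (2B); sizeof = 12, alignof = 4
0..2  z  (2B, 2-aligned)
2..14  target  (12B, 2-aligned)
14..22  ammo  (8B, 2-aligned)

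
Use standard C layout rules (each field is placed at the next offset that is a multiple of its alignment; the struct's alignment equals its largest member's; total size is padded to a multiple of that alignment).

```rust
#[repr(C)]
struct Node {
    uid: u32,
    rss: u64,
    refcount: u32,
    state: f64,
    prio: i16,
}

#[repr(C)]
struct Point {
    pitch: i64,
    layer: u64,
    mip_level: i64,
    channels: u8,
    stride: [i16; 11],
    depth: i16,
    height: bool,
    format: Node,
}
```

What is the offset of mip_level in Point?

Node: @0: uid [4B, align 4] → 4; +4 pad (align 8); @8: rss [8B, align 8] → 16; @16: refcount [4B, align 4] → 20; +4 pad (align 8); @24: state [8B, align 8] → 32; @32: prio [2B, align 2] → 34; +6 tail pad (align 8); size 40, align 8
@0: pitch [8B, align 8] → 8
@8: layer [8B, align 8] → 16
@16: mip_level [8B, align 8] → 24

16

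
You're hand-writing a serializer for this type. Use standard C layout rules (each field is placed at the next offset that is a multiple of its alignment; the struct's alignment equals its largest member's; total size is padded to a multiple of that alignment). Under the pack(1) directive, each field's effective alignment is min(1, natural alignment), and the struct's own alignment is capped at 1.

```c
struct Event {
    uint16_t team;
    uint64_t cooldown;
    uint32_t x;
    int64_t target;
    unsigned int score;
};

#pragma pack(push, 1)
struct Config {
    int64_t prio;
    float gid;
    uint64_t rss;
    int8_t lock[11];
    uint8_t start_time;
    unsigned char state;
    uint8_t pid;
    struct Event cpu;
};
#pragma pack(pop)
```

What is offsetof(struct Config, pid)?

33

Event: team at 0 (size 2, align 2) → ends 2; pad 6 to align 8 for cooldown; cooldown at 8 (size 8, align 8) → ends 16; x at 16 (size 4, align 4) → ends 20; pad 4 to align 8 for target; target at 24 (size 8, align 8) → ends 32; score at 32 (size 4, align 4) → ends 36; tail pad 4 to reach multiple of 8; total 40 bytes, alignment 8
prio at 0 (size 8, align 1) → ends 8
gid at 8 (size 4, align 1) → ends 12
rss at 12 (size 8, align 1) → ends 20
lock at 20 (size 11, align 1) → ends 31
start_time at 31 (size 1, align 1) → ends 32
state at 32 (size 1, align 1) → ends 33
pid at 33 (size 1, align 1) → ends 34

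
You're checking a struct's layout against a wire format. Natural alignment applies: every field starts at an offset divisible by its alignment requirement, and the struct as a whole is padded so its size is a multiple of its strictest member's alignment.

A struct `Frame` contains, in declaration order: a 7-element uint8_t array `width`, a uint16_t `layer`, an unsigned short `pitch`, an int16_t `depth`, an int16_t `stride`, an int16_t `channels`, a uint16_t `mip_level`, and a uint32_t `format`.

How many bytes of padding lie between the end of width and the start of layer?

1

@0: width [7B, align 1] → 7
+1 pad (align 2)
@8: layer [2B, align 2] → 10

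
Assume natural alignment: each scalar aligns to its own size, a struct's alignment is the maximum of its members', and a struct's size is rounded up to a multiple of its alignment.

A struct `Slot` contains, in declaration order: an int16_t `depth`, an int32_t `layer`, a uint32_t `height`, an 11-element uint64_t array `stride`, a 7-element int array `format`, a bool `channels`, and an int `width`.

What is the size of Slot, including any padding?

144 bytes

0..2  depth  (2B, 2-aligned)
2..4  -- padding (2B)
4..8  layer  (4B, 4-aligned)
8..12  height  (4B, 4-aligned)
12..16  -- padding (4B)
16..104  stride  (88B, 8-aligned)
104..132  format  (28B, 4-aligned)
132..133  channels  (1B, 1-aligned)
133..136  -- padding (3B)
136..140  width  (4B, 4-aligned)
140..144  -- tail padding (4B)
sizeof = 144, alignof = 8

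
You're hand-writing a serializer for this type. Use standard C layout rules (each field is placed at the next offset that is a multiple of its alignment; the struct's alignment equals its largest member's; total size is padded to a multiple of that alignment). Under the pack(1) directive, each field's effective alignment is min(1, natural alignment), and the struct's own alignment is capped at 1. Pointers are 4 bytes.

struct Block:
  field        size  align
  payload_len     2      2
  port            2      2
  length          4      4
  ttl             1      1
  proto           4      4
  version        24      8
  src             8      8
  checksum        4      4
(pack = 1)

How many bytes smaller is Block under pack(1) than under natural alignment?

natural layout:
  payload_len at 0 (size 2, align 2) → ends 2
  port at 2 (size 2, align 2) → ends 4
  length at 4 (size 4, align 4) → ends 8
  ttl at 8 (size 1, align 1) → ends 9
  pad 3 to align 4 for proto
  proto at 12 (size 4, align 4) → ends 16
  version at 16 (size 24, align 8) → ends 40
  src at 40 (size 8, align 8) → ends 48
  checksum at 48 (size 4, align 4) → ends 52
  tail pad 4 to reach multiple of 8
  total 56 bytes, alignment 8
packed(1) layout:
  payload_len at 0 (size 2, align 1) → ends 2
  port at 2 (size 2, align 1) → ends 4
  length at 4 (size 4, align 1) → ends 8
  ttl at 8 (size 1, align 1) → ends 9
  proto at 9 (size 4, align 1) → ends 13
  version at 13 (size 24, align 1) → ends 37
  src at 37 (size 8, align 1) → ends 45
  checksum at 45 (size 4, align 1) → ends 49
  total 49 bytes, alignment 1
56 − 49 = 7

7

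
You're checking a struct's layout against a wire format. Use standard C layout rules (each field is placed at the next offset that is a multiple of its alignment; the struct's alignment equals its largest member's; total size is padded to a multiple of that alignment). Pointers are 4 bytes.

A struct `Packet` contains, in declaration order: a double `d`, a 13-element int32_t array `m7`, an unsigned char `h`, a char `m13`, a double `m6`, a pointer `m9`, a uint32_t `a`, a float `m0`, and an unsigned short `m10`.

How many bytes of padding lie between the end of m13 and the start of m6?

2

0..8  d  (8B, 8-aligned)
8..60  m7  (52B, 4-aligned)
60..61  h  (1B, 1-aligned)
61..62  m13  (1B, 1-aligned)
62..64  -- padding (2B)
64..72  m6  (8B, 8-aligned)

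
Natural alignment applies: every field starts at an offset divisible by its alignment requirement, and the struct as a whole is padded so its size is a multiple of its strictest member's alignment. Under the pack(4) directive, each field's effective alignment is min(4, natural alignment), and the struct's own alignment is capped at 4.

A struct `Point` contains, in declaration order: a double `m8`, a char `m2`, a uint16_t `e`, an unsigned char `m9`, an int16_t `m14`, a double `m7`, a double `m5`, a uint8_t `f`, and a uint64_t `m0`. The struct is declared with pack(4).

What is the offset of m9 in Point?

12

@0: m8 [8B, align 4] → 8
@8: m2 [1B, align 1] → 9
+1 pad (align 2)
@10: e [2B, align 2] → 12
@12: m9 [1B, align 1] → 13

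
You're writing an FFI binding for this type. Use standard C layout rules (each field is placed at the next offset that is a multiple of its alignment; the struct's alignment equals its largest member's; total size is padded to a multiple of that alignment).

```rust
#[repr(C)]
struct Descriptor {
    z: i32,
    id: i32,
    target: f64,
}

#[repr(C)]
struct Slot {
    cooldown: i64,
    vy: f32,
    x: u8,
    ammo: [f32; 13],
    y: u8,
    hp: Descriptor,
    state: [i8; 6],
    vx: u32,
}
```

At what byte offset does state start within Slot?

88

Descriptor: @0: z [4B, align 4] → 4; @4: id [4B, align 4] → 8; @8: target [8B, align 8] → 16; size 16, align 8
@0: cooldown [8B, align 8] → 8
@8: vy [4B, align 4] → 12
@12: x [1B, align 1] → 13
+3 pad (align 4)
@16: ammo [52B, align 4] → 68
@68: y [1B, align 1] → 69
+3 pad (align 8)
@72: hp [16B, align 8] → 88
@88: state [6B, align 1] → 94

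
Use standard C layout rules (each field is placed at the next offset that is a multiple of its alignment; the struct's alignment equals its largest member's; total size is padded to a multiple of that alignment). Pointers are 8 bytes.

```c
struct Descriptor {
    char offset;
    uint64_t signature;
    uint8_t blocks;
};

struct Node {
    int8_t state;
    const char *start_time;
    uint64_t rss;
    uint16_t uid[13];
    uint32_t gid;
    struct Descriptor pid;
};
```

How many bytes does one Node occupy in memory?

80

Descriptor: offset at 0 (size 1, align 1) → ends 1; pad 7 to align 8 for signature; signature at 8 (size 8, align 8) → ends 16; blocks at 16 (size 1, align 1) → ends 17; tail pad 7 to reach multiple of 8; total 24 bytes, alignment 8
state at 0 (size 1, align 1) → ends 1
pad 7 to align 8 for start_time
start_time at 8 (size 8, align 8) → ends 16
rss at 16 (size 8, align 8) → ends 24
uid at 24 (size 26, align 2) → ends 50
pad 2 to align 4 for gid
gid at 52 (size 4, align 4) → ends 56
pid at 56 (size 24, align 8) → ends 80
total 80 bytes, alignment 8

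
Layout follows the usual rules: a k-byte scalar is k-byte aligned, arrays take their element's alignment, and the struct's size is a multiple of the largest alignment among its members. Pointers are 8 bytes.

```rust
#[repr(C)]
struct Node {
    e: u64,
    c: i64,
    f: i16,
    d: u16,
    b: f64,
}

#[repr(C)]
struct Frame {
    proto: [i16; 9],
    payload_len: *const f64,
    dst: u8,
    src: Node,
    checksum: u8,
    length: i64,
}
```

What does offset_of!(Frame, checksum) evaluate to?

Node: e at 0 (size 8, align 8) → ends 8; c at 8 (size 8, align 8) → ends 16; f at 16 (size 2, align 2) → ends 18; d at 18 (size 2, align 2) → ends 20; pad 4 to align 8 for b; b at 24 (size 8, align 8) → ends 32; total 32 bytes, alignment 8
proto at 0 (size 18, align 2) → ends 18
pad 6 to align 8 for payload_len
payload_len at 24 (size 8, align 8) → ends 32
dst at 32 (size 1, align 1) → ends 33
pad 7 to align 8 for src
src at 40 (size 32, align 8) → ends 72
checksum at 72 (size 1, align 1) → ends 73

72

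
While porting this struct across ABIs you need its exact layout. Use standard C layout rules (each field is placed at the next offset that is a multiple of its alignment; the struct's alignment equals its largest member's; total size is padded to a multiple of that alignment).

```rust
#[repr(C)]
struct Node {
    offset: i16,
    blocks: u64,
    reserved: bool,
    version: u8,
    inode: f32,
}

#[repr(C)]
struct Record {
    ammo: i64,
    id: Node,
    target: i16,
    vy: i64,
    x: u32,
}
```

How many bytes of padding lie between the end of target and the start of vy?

Node: 0..2  offset  (2B, 2-aligned); 2..8  -- padding (6B); 8..16  blocks  (8B, 8-aligned); 16..17  reserved  (1B, 1-aligned); 17..18  version  (1B, 1-aligned); 18..20  -- padding (2B); 20..24  inode  (4B, 4-aligned); sizeof = 24, alignof = 8
0..8  ammo  (8B, 8-aligned)
8..32  id  (24B, 8-aligned)
32..34  target  (2B, 2-aligned)
34..40  -- padding (6B)
40..48  vy  (8B, 8-aligned)

6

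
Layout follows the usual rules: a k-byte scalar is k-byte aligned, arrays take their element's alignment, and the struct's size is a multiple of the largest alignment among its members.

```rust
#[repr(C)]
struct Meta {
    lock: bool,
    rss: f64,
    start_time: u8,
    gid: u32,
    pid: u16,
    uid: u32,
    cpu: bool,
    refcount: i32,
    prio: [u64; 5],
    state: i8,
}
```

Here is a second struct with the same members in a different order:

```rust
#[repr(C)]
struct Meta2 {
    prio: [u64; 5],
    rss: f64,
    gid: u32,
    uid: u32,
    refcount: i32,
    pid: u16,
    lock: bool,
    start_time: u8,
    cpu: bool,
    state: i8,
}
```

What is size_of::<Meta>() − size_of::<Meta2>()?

16

lock at 0 (size 1, align 1) → ends 1
pad 7 to align 8 for rss
rss at 8 (size 8, align 8) → ends 16
start_time at 16 (size 1, align 1) → ends 17
pad 3 to align 4 for gid
gid at 20 (size 4, align 4) → ends 24
pid at 24 (size 2, align 2) → ends 26
pad 2 to align 4 for uid
uid at 28 (size 4, align 4) → ends 32
cpu at 32 (size 1, align 1) → ends 33
pad 3 to align 4 for refcount
refcount at 36 (size 4, align 4) → ends 40
prio at 40 (size 40, align 8) → ends 80
state at 80 (size 1, align 1) → ends 81
tail pad 7 to reach multiple of 8
total 88 bytes, alignment 8
— Meta2 —
prio at 0 (size 40, align 8) → ends 40
rss at 40 (size 8, align 8) → ends 48
gid at 48 (size 4, align 4) → ends 52
uid at 52 (size 4, align 4) → ends 56
refcount at 56 (size 4, align 4) → ends 60
pid at 60 (size 2, align 2) → ends 62
lock at 62 (size 1, align 1) → ends 63
start_time at 63 (size 1, align 1) → ends 64
cpu at 64 (size 1, align 1) → ends 65
state at 65 (size 1, align 1) → ends 66
tail pad 6 to reach multiple of 8
total 72 bytes, alignment 8
88 − 72 = 16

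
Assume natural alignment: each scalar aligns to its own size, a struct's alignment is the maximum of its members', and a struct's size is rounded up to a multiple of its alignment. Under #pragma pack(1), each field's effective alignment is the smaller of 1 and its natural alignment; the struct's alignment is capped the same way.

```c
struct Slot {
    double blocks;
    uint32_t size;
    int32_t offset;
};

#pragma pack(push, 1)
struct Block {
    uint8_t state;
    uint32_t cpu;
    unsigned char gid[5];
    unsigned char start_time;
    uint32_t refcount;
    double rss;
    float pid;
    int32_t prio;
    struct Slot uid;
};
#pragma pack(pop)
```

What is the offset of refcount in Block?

11

Slot: 0..8  blocks  (8B, 8-aligned); 8..12  size  (4B, 4-aligned); 12..16  offset  (4B, 4-aligned); sizeof = 16, alignof = 8
0..1  state  (1B, 1-aligned)
1..5  cpu  (4B, 1-aligned)
5..10  gid  (5B, 1-aligned)
10..11  start_time  (1B, 1-aligned)
11..15  refcount  (4B, 1-aligned)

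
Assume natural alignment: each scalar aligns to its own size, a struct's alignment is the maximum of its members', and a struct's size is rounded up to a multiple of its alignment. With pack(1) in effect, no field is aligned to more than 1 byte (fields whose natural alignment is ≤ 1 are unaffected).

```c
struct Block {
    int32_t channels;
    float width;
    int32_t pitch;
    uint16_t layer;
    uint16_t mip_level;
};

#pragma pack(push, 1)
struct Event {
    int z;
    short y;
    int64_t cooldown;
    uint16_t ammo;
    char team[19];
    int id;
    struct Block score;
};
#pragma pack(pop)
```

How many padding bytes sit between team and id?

Block: 0..4  channels  (4B, 4-aligned); 4..8  width  (4B, 4-aligned); 8..12  pitch  (4B, 4-aligned); 12..14  layer  (2B, 2-aligned); 14..16  mip_level  (2B, 2-aligned); sizeof = 16, alignof = 4
0..4  z  (4B, 1-aligned)
4..6  y  (2B, 1-aligned)
6..14  cooldown  (8B, 1-aligned)
14..16  ammo  (2B, 1-aligned)
16..35  team  (19B, 1-aligned)
35..39  id  (4B, 1-aligned)

0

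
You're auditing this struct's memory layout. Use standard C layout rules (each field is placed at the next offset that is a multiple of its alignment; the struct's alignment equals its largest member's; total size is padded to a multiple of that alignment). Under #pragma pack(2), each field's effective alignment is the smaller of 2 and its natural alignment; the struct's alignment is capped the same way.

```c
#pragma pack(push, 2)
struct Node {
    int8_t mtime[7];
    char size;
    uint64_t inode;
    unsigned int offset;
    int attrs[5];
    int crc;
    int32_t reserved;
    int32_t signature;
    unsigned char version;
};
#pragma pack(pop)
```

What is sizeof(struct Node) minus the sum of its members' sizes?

@0: mtime [7B, align 1] → 7
@7: size [1B, align 1] → 8
@8: inode [8B, align 2] → 16
@16: offset [4B, align 2] → 20
@20: attrs [20B, align 2] → 40
@40: crc [4B, align 2] → 44
@44: reserved [4B, align 2] → 48
@48: signature [4B, align 2] → 52
@52: version [1B, align 1] → 53
+1 tail pad (align 2)
size 54, align 2
data bytes 53, size 54 → padding 1

1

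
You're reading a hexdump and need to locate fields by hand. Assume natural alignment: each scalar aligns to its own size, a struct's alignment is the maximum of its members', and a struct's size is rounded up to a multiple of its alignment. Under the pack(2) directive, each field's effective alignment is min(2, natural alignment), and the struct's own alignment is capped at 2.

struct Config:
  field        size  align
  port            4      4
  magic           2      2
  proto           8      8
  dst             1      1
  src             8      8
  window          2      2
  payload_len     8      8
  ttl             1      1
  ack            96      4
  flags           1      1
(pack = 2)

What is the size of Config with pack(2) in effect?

port at 0 (size 4, align 2) → ends 4
magic at 4 (size 2, align 2) → ends 6
proto at 6 (size 8, align 2) → ends 14
dst at 14 (size 1, align 1) → ends 15
pad 1 to align 2 for src
src at 16 (size 8, align 2) → ends 24
window at 24 (size 2, align 2) → ends 26
payload_len at 26 (size 8, align 2) → ends 34
ttl at 34 (size 1, align 1) → ends 35
pad 1 to align 2 for ack
ack at 36 (size 96, align 2) → ends 132
flags at 132 (size 1, align 1) → ends 133
tail pad 1 to reach multiple of 2
total 134 bytes, alignment 2

134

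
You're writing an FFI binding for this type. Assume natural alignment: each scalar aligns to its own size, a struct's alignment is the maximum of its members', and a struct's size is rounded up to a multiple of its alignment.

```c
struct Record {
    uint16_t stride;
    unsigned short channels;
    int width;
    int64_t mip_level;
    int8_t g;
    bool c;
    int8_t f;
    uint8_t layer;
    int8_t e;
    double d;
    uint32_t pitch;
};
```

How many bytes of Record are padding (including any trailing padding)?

7

@0: stride [2B, align 2] → 2
@2: channels [2B, align 2] → 4
@4: width [4B, align 4] → 8
@8: mip_level [8B, align 8] → 16
@16: g [1B, align 1] → 17
@17: c [1B, align 1] → 18
@18: f [1B, align 1] → 19
@19: layer [1B, align 1] → 20
@20: e [1B, align 1] → 21
+3 pad (align 8)
@24: d [8B, align 8] → 32
@32: pitch [4B, align 4] → 36
+4 tail pad (align 8)
size 40, align 8
data bytes 33, size 40 → padding 7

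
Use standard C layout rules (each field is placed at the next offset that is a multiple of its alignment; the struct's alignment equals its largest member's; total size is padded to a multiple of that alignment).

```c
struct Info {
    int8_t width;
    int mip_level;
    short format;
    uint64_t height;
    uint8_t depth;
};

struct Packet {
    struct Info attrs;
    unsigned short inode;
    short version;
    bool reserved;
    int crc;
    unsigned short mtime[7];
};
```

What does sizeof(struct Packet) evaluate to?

Info: @0: width [1B, align 1] → 1; +3 pad (align 4); @4: mip_level [4B, align 4] → 8; @8: format [2B, align 2] → 10; +6 pad (align 8); @16: height [8B, align 8] → 24; @24: depth [1B, align 1] → 25; +7 tail pad (align 8); size 32, align 8
@0: attrs [32B, align 8] → 32
@32: inode [2B, align 2] → 34
@34: version [2B, align 2] → 36
@36: reserved [1B, align 1] → 37
+3 pad (align 4)
@40: crc [4B, align 4] → 44
@44: mtime [14B, align 2] → 58
+6 tail pad (align 8)
size 64, align 8

64 bytes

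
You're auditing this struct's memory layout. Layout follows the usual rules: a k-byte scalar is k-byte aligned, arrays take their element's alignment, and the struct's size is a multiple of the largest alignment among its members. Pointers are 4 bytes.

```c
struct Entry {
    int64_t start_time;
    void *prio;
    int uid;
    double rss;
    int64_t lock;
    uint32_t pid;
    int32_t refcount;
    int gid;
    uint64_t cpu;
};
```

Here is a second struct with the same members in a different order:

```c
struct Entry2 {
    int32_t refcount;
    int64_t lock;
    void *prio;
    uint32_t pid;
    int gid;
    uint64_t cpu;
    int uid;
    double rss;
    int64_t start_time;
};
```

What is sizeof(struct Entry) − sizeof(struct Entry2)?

-8

@0: start_time [8B, align 8] → 8
@8: prio [4B, align 4] → 12
@12: uid [4B, align 4] → 16
@16: rss [8B, align 8] → 24
@24: lock [8B, align 8] → 32
@32: pid [4B, align 4] → 36
@36: refcount [4B, align 4] → 40
@40: gid [4B, align 4] → 44
+4 pad (align 8)
@48: cpu [8B, align 8] → 56
size 56, align 8
— Entry2 —
@0: refcount [4B, align 4] → 4
+4 pad (align 8)
@8: lock [8B, align 8] → 16
@16: prio [4B, align 4] → 20
@20: pid [4B, align 4] → 24
@24: gid [4B, align 4] → 28
+4 pad (align 8)
@32: cpu [8B, align 8] → 40
@40: uid [4B, align 4] → 44
+4 pad (align 8)
@48: rss [8B, align 8] → 56
@56: start_time [8B, align 8] → 64
size 64, align 8
56 − 64 = -8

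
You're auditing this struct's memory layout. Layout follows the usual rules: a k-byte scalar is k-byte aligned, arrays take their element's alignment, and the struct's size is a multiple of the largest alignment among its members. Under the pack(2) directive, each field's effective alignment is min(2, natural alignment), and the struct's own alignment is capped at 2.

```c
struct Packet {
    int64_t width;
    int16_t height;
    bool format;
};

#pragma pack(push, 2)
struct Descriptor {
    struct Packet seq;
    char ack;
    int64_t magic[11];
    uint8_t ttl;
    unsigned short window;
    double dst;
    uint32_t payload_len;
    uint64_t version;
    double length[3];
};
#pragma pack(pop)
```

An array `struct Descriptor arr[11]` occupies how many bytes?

Packet: width at 0 (size 8, align 8) → ends 8; height at 8 (size 2, align 2) → ends 10; format at 10 (size 1, align 1) → ends 11; tail pad 5 to reach multiple of 8; total 16 bytes, alignment 8
seq at 0 (size 16, align 2) → ends 16
ack at 16 (size 1, align 1) → ends 17
pad 1 to align 2 for magic
magic at 18 (size 88, align 2) → ends 106
ttl at 106 (size 1, align 1) → ends 107
pad 1 to align 2 for window
window at 108 (size 2, align 2) → ends 110
dst at 110 (size 8, align 2) → ends 118
payload_len at 118 (size 4, align 2) → ends 122
version at 122 (size 8, align 2) → ends 130
length at 130 (size 24, align 2) → ends 154
total 154 bytes, alignment 2
array of 11: 11 × 154 = 1694

1694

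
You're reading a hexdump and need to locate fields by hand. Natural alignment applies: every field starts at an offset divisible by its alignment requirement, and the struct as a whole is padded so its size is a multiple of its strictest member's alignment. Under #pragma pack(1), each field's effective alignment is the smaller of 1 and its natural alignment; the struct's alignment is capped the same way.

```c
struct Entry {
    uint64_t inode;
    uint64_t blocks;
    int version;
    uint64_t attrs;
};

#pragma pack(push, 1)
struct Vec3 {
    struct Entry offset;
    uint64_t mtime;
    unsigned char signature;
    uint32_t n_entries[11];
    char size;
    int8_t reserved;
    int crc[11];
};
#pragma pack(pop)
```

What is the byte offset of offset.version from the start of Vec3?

Entry: @0: inode [8B, align 8] → 8; @8: blocks [8B, align 8] → 16; @16: version [4B, align 4] → 20; +4 pad (align 8); @24: attrs [8B, align 8] → 32; size 32, align 8
@0: offset [32B, align 1] → 32
within Entry: version at 16
0 + 16 = 16

16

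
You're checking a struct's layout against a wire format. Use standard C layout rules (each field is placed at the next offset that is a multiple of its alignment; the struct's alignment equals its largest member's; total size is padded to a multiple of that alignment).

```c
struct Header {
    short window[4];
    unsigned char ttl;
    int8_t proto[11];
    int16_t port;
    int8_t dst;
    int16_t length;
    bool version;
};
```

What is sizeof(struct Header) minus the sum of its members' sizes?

2

0..8  window  (8B, 2-aligned)
8..9  ttl  (1B, 1-aligned)
9..20  proto  (11B, 1-aligned)
20..22  port  (2B, 2-aligned)
22..23  dst  (1B, 1-aligned)
23..24  -- padding (1B)
24..26  length  (2B, 2-aligned)
26..27  version  (1B, 1-aligned)
27..28  -- tail padding (1B)
sizeof = 28, alignof = 2
data bytes 26, size 28 → padding 2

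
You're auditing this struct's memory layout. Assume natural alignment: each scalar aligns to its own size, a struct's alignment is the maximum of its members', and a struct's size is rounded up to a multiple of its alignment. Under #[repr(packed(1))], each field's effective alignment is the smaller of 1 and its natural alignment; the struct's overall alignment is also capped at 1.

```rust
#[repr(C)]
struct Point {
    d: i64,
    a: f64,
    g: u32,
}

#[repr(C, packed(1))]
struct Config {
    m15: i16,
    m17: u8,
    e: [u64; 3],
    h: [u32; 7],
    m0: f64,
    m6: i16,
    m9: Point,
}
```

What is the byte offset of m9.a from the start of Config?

73

Point: 0..8  d  (8B, 8-aligned); 8..16  a  (8B, 8-aligned); 16..20  g  (4B, 4-aligned); 20..24  -- tail padding (4B); sizeof = 24, alignof = 8
0..2  m15  (2B, 1-aligned)
2..3  m17  (1B, 1-aligned)
3..27  e  (24B, 1-aligned)
27..55  h  (28B, 1-aligned)
55..63  m0  (8B, 1-aligned)
63..65  m6  (2B, 1-aligned)
65..89  m9  (24B, 1-aligned)
within Point: a at 8
65 + 8 = 73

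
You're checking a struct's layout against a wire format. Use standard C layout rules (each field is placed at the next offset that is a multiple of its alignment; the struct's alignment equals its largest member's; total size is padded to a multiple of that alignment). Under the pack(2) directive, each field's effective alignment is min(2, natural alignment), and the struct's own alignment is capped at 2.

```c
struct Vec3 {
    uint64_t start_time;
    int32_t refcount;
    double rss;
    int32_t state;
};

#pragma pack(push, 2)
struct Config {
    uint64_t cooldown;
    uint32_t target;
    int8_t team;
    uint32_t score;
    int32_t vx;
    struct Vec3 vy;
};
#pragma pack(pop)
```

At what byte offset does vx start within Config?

Vec3: start_time at 0 (size 8, align 8) → ends 8; refcount at 8 (size 4, align 4) → ends 12; pad 4 to align 8 for rss; rss at 16 (size 8, align 8) → ends 24; state at 24 (size 4, align 4) → ends 28; tail pad 4 to reach multiple of 8; total 32 bytes, alignment 8
cooldown at 0 (size 8, align 2) → ends 8
target at 8 (size 4, align 2) → ends 12
team at 12 (size 1, align 1) → ends 13
pad 1 to align 2 for score
score at 14 (size 4, align 2) → ends 18
vx at 18 (size 4, align 2) → ends 22

18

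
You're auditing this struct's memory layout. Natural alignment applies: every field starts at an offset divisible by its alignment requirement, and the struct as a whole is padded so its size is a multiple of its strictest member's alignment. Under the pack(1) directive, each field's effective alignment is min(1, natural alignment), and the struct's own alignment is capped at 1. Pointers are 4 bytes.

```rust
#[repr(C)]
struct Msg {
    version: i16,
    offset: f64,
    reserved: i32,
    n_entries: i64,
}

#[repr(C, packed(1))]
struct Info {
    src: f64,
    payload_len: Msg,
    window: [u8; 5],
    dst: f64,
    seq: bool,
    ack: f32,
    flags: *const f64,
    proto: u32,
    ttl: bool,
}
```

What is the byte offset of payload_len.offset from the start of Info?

16

Msg: 0..2  version  (2B, 2-aligned); 2..8  -- padding (6B); 8..16  offset  (8B, 8-aligned); 16..20  reserved  (4B, 4-aligned); 20..24  -- padding (4B); 24..32  n_entries  (8B, 8-aligned); sizeof = 32, alignof = 8
0..8  src  (8B, 1-aligned)
8..40  payload_len  (32B, 1-aligned)
within Msg: offset at 8
8 + 8 = 16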